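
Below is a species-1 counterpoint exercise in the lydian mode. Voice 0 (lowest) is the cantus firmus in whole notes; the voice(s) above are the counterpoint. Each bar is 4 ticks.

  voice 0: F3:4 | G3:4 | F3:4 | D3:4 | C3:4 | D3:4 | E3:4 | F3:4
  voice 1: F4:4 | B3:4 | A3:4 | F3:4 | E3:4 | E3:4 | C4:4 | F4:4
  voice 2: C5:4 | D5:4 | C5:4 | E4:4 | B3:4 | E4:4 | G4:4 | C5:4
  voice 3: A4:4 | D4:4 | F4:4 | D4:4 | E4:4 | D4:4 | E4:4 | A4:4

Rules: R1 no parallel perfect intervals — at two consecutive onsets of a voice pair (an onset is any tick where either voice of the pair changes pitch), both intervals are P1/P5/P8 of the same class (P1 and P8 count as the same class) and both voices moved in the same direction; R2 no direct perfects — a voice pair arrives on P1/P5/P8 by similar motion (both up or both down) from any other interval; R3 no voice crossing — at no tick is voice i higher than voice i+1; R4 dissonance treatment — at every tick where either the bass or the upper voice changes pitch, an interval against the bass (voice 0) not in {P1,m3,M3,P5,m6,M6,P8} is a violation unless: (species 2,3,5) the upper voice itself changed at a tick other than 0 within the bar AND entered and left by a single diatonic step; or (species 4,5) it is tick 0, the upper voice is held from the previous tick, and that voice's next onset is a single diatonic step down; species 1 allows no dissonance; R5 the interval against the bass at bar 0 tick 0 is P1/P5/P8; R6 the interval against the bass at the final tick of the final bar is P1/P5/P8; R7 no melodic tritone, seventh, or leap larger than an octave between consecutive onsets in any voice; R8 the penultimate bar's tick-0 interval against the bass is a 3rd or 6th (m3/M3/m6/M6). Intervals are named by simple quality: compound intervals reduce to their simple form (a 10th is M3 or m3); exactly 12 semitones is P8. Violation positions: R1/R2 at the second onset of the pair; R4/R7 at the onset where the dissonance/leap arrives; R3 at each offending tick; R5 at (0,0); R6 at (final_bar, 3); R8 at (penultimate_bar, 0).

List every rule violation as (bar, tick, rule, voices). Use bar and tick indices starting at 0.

bar 0: v0=F3 v1=F4 v2=C5 v3=A4 downbeat M3
bar 1: v0=G3 v1=B3 v2=D5 v3=D4 downbeat P5
bar 2: v0=F3 v1=A3 v2=C5 v3=F4 downbeat P8
bar 3: v0=D3 v1=F3 v2=E4 v3=D4 downbeat P8
bar 4: v0=C3 v1=E3 v2=B3 v3=E4 downbeat M3
bar 5: v0=D3 v1=E3 v2=E4 v3=D4 downbeat P8
bar 6: v0=E3 v1=C4 v2=G4 v3=E4 downbeat P8
bar 7: v0=F3 v1=F4 v2=C5 v3=A4 downbeat M3
  -> R3 @ bar 0 tick 0 v(2, 3): C5 above A4
  -> R5 @ bar 0 tick 0 v(0, 3): opens on M3
  -> R3 @ bar 0 tick 1 v(2, 3): C5 above A4
  -> R3 @ bar 0 tick 2 v(2, 3): C5 above A4
  -> R3 @ bar 0 tick 3 v(2, 3): C5 above A4
  -> R1 @ bar 1 tick 0 v(0, 2): F3/C5 P5 -> G3/D5 P5 similar
  -> R3 @ bar 1 tick 0 v(2, 3): D5 above D4
  -> R7 @ bar 1 tick 0 v(1,): F4->B3 leap 6st
  -> R3 @ bar 1 tick 1 v(2, 3): D5 above D4
  -> R3 @ bar 1 tick 2 v(2, 3): D5 above D4
  -> R3 @ bar 1 tick 3 v(2, 3): D5 above D4
  -> R1 @ bar 2 tick 0 v(0, 2): G3/D5 P5 -> F3/C5 P5 similar
  -> R3 @ bar 2 tick 0 v(2, 3): C5 above F4
  -> R3 @ bar 2 tick 1 v(2, 3): C5 above F4
  -> R3 @ bar 2 tick 2 v(2, 3): C5 above F4
  -> R3 @ bar 2 tick 3 v(2, 3): C5 above F4
  -> R1 @ bar 3 tick 0 v(0, 3): F3/F4 P8 -> D3/D4 P8 similar
  -> R3 @ bar 3 tick 0 v(2, 3): E4 above D4
  -> R4 @ bar 3 tick 0 v(0, 2): D3/E4 M2 untreated
  -> R3 @ bar 3 tick 1 v(2, 3): E4 above D4
  -> R3 @ bar 3 tick 2 v(2, 3): E4 above D4
  -> R3 @ bar 3 tick 3 v(2, 3): E4 above D4
  -> R2 @ bar 4 tick 0 v(1, 2): F3/E4 M7 -> E3/B3 P5 similar
  -> R4 @ bar 4 tick 0 v(0, 2): C3/B3 M7 untreated
  -> R3 @ bar 5 tick 0 v(2, 3): E4 above D4
  -> R4 @ bar 5 tick 0 v(0, 1): D3/E3 M2 untreated
  -> R4 @ bar 5 tick 0 v(0, 2): D3/E4 M2 untreated
  -> R3 @ bar 5 tick 1 v(2, 3): E4 above D4
  -> R3 @ bar 5 tick 2 v(2, 3): E4 above D4
  -> R3 @ bar 5 tick 3 v(2, 3): E4 above D4
  -> R1 @ bar 6 tick 0 v(0, 3): D3/D4 P8 -> E3/E4 P8 similar
  -> R2 @ bar 6 tick 0 v(1, 2): E3/E4 P8 -> C4/G4 P5 similar
  -> R3 @ bar 6 tick 0 v(2, 3): G4 above E4
  -> R8 @ bar 6 tick 0 v(0, 3): penult P8 not 3rd/6th
  -> R3 @ bar 6 tick 1 v(2, 3): G4 above E4
  -> R3 @ bar 6 tick 2 v(2, 3): G4 above E4
  -> R3 @ bar 6 tick 3 v(2, 3): G4 above E4
  -> R1 @ bar 7 tick 0 v(1, 2): C4/G4 P5 -> F4/C5 P5 similar
  -> R2 @ bar 7 tick 0 v(0, 1): E3/C4 m6 -> F3/F4 P8 similar
  -> R2 @ bar 7 tick 0 v(0, 2): E3/G4 m3 -> F3/C5 P5 similar
  -> R3 @ bar 7 tick 0 v(2, 3): C5 above A4
  -> R3 @ bar 7 tick 1 v(2, 3): C5 above A4
  -> R3 @ bar 7 tick 2 v(2, 3): C5 above A4
  -> R3 @ bar 7 tick 3 v(2, 3): C5 above A4
  -> R6 @ bar 7 tick 3 v(0, 3): closes on M3

(0, 0, R3, (2, 3))
(0, 0, R5, (0, 3))
(0, 1, R3, (2, 3))
(0, 2, R3, (2, 3))
(0, 3, R3, (2, 3))
(1, 0, R1, (0, 2))
(1, 0, R3, (2, 3))
(1, 0, R7, (1,))
(1, 1, R3, (2, 3))
(1, 2, R3, (2, 3))
(1, 3, R3, (2, 3))
(2, 0, R1, (0, 2))
(2, 0, R3, (2, 3))
(2, 1, R3, (2, 3))
(2, 2, R3, (2, 3))
(2, 3, R3, (2, 3))
(3, 0, R1, (0, 3))
(3, 0, R3, (2, 3))
(3, 0, R4, (0, 2))
(3, 1, R3, (2, 3))
(3, 2, R3, (2, 3))
(3, 3, R3, (2, 3))
(4, 0, R2, (1, 2))
(4, 0, R4, (0, 2))
(5, 0, R3, (2, 3))
(5, 0, R4, (0, 1))
(5, 0, R4, (0, 2))
(5, 1, R3, (2, 3))
(5, 2, R3, (2, 3))
(5, 3, R3, (2, 3))
(6, 0, R1, (0, 3))
(6, 0, R2, (1, 2))
(6, 0, R3, (2, 3))
(6, 0, R8, (0, 3))
(6, 1, R3, (2, 3))
(6, 2, R3, (2, 3))
(6, 3, R3, (2, 3))
(7, 0, R1, (1, 2))
(7, 0, R2, (0, 1))
(7, 0, R2, (0, 2))
(7, 0, R3, (2, 3))
(7, 1, R3, (2, 3))
(7, 2, R3, (2, 3))
(7, 3, R3, (2, 3))
(7, 3, R6, (0, 3))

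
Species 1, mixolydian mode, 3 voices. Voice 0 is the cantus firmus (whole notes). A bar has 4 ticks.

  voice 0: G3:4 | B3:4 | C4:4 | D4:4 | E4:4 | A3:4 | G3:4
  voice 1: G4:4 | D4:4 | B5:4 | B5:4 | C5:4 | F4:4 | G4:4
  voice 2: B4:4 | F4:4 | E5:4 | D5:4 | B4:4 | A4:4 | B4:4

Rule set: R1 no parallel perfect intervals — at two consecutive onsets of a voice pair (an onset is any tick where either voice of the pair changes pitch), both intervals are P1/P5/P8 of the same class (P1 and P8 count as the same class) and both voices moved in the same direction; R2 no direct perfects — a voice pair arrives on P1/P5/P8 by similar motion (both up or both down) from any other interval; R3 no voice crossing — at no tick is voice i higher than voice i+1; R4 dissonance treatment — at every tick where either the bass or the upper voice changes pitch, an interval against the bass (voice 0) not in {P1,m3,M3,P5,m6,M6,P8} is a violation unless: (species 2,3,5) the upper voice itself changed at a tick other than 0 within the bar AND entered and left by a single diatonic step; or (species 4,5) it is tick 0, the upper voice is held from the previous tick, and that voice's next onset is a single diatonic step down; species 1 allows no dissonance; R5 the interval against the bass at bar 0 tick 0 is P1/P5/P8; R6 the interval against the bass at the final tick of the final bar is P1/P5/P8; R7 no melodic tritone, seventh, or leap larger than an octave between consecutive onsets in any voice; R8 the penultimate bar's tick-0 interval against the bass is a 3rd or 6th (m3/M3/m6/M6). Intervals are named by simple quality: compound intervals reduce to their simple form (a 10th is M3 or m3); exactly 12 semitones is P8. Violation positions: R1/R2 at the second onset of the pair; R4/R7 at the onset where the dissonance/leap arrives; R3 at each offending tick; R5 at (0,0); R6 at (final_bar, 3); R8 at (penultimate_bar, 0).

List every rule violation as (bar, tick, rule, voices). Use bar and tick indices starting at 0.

(0, 0, R5, (0, 2))
(1, 0, R4, (0, 2))
(1, 0, R7, (2,))
(2, 0, R2, (1, 2))
(2, 0, R3, (1, 2))
(2, 0, R4, (0, 1))
(2, 0, R7, (1,))
(2, 0, R7, (2,))
(2, 1, R3, (1, 2))
(2, 2, R3, (1, 2))
(2, 3, R3, (1, 2))
(3, 0, R3, (1, 2))
(3, 1, R3, (1, 2))
(3, 2, R3, (1, 2))
(3, 3, R3, (1, 2))
(4, 0, R3, (1, 2))
(4, 0, R7, (1,))
(4, 1, R3, (1, 2))
(4, 2, R3, (1, 2))
(4, 3, R3, (1, 2))
(5, 0, R2, (0, 2))
(5, 0, R8, (0, 2))
(6, 3, R6, (0, 2))

bar 0: v0=G3 v1=G4 v2=B4 downbeat M3
bar 1: v0=B3 v1=D4 v2=F4 downbeat TT
bar 2: v0=C4 v1=B5 v2=E5 downbeat M3
bar 3: v0=D4 v1=B5 v2=D5 downbeat P8
bar 4: v0=E4 v1=C5 v2=B4 downbeat P5
bar 5: v0=A3 v1=F4 v2=A4 downbeat P8
bar 6: v0=G3 v1=G4 v2=B4 downbeat M3
  -> R5 @ bar 0 tick 0 v(0, 2): opens on M3
  -> R4 @ bar 1 tick 0 v(0, 2): B3/F4 TT untreated
  -> R7 @ bar 1 tick 0 v(2,): B4->F4 leap 6st
  -> R2 @ bar 2 tick 0 v(1, 2): D4/F4 m3 -> B5/E5 P5 similar
  -> R3 @ bar 2 tick 0 v(1, 2): B5 above E5
  -> R4 @ bar 2 tick 0 v(0, 1): C4/B5 M7 untreated
  -> R7 @ bar 2 tick 0 v(1,): D4->B5 leap 21st
  -> R7 @ bar 2 tick 0 v(2,): F4->E5 leap 11st
  -> R3 @ bar 2 tick 1 v(1, 2): B5 above E5
  -> R3 @ bar 2 tick 2 v(1, 2): B5 above E5
  -> R3 @ bar 2 tick 3 v(1, 2): B5 above E5
  -> R3 @ bar 3 tick 0 v(1, 2): B5 above D5
  -> R3 @ bar 3 tick 1 v(1, 2): B5 above D5
  -> R3 @ bar 3 tick 2 v(1, 2): B5 above D5
  -> R3 @ bar 3 tick 3 v(1, 2): B5 above D5
  -> R3 @ bar 4 tick 0 v(1, 2): C5 above B4
  -> R7 @ bar 4 tick 0 v(1,): B5->C5 leap 11st
  -> R3 @ bar 4 tick 1 v(1, 2): C5 above B4
  -> R3 @ bar 4 tick 2 v(1, 2): C5 above B4
  -> R3 @ bar 4 tick 3 v(1, 2): C5 above B4
  -> R2 @ bar 5 tick 0 v(0, 2): E4/B4 P5 -> A3/A4 P8 similar
  -> R8 @ bar 5 tick 0 v(0, 2): penult P8 not 3rd/6th
  -> R6 @ bar 6 tick 3 v(0, 2): closes on M3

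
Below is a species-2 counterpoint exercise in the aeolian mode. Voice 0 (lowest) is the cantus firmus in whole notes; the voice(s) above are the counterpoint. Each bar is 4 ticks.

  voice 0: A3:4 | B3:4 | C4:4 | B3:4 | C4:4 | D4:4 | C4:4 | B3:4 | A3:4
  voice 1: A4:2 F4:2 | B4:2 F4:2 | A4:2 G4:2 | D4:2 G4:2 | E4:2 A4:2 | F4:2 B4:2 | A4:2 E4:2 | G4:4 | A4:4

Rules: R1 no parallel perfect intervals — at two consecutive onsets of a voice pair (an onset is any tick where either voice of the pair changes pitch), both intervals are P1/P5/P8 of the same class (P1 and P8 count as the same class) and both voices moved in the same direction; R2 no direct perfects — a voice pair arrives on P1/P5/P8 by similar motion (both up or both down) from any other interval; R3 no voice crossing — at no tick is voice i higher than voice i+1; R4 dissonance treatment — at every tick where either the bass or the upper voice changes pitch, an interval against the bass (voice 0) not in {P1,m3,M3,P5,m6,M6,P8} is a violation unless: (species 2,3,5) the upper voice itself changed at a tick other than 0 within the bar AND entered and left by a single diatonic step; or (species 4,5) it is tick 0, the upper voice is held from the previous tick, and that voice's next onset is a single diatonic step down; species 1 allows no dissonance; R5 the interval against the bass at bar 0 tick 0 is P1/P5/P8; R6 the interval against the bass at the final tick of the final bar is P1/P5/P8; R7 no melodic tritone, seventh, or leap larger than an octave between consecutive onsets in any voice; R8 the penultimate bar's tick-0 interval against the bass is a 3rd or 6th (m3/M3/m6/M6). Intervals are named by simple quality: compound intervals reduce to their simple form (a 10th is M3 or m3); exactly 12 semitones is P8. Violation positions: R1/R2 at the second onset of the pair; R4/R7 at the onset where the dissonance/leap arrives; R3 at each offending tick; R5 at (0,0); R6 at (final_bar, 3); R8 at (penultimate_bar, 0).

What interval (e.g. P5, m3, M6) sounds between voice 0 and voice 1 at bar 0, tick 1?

voice 0=A3 voice 1=A4 -> P8

P8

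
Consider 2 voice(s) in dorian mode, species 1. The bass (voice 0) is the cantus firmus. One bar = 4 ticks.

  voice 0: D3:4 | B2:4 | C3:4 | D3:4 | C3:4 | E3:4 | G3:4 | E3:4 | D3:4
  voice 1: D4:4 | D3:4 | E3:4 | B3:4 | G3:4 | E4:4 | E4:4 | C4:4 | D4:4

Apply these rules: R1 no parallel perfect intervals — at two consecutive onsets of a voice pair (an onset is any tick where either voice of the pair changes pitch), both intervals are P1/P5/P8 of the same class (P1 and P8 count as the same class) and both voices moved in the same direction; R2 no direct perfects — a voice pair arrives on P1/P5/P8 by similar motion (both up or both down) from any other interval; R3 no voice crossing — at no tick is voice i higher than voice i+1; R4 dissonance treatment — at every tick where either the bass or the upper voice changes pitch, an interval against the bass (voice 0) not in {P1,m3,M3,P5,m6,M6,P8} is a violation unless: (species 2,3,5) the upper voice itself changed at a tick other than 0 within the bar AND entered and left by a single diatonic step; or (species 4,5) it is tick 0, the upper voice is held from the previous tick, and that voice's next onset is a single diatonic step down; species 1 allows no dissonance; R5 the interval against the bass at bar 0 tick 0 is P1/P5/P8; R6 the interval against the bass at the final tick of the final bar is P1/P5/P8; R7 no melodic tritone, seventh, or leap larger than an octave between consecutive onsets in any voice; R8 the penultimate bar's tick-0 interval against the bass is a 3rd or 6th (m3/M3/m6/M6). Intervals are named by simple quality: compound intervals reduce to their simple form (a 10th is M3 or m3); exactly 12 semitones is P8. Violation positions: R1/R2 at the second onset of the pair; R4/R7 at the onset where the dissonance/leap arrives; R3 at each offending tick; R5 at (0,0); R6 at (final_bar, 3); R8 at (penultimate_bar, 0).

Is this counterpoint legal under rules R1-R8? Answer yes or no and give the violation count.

bar 0: v0=D3 v1=D4 (P8)
bar 1: v0=B2 v1=D3 (m3)
bar 2: v0=C3 v1=E3 (M3)
bar 3: v0=D3 v1=B3 (M6)
bar 4: v0=C3 v1=G3 (P5)
bar 5: v0=E3 v1=E4 (P8)
bar 6: v0=G3 v1=E4 (M6)
bar 7: v0=E3 v1=C4 (m6)
bar 8: v0=D3 v1=D4 (P8)
  R2 @ bar4.0: D3/B3 M6 -> C3/G3 P5 similar
  R2 @ bar5.0: C3/G3 P5 -> E3/E4 P8 similar

No (2 violations)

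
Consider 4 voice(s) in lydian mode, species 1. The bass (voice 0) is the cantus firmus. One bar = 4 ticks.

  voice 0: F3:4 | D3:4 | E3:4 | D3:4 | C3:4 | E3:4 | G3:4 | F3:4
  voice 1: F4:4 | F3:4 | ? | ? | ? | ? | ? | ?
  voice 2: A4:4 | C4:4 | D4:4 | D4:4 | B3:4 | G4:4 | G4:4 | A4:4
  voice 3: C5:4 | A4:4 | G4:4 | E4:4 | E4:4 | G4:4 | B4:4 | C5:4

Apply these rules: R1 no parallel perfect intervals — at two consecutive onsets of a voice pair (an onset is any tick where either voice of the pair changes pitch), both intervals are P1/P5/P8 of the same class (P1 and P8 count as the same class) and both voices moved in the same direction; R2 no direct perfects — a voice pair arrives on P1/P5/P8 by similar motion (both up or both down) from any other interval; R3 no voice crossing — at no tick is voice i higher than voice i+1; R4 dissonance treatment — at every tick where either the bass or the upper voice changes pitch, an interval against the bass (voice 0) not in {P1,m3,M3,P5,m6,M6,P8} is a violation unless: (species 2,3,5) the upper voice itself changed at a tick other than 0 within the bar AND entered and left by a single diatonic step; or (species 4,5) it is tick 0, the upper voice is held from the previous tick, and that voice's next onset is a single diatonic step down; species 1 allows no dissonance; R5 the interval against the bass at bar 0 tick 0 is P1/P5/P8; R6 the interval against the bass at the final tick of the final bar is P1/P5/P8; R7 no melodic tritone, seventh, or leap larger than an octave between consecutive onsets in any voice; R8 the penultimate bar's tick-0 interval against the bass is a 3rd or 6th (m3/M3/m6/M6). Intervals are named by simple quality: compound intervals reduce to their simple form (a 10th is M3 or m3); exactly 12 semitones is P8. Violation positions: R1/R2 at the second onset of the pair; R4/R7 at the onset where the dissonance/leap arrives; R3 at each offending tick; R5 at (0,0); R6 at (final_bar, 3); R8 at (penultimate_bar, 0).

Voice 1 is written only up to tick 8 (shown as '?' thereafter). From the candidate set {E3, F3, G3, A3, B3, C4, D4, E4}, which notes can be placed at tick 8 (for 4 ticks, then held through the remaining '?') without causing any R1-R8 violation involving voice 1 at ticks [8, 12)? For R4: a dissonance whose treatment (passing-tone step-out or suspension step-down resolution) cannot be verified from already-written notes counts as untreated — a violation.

E3: legal
F3: violates R4
G3: violates R1
A3: violates R4
B3: violates R2,R7
C4: legal
D4: violates R2,R4
E4: violates R2,R3,R7

{C4, E3}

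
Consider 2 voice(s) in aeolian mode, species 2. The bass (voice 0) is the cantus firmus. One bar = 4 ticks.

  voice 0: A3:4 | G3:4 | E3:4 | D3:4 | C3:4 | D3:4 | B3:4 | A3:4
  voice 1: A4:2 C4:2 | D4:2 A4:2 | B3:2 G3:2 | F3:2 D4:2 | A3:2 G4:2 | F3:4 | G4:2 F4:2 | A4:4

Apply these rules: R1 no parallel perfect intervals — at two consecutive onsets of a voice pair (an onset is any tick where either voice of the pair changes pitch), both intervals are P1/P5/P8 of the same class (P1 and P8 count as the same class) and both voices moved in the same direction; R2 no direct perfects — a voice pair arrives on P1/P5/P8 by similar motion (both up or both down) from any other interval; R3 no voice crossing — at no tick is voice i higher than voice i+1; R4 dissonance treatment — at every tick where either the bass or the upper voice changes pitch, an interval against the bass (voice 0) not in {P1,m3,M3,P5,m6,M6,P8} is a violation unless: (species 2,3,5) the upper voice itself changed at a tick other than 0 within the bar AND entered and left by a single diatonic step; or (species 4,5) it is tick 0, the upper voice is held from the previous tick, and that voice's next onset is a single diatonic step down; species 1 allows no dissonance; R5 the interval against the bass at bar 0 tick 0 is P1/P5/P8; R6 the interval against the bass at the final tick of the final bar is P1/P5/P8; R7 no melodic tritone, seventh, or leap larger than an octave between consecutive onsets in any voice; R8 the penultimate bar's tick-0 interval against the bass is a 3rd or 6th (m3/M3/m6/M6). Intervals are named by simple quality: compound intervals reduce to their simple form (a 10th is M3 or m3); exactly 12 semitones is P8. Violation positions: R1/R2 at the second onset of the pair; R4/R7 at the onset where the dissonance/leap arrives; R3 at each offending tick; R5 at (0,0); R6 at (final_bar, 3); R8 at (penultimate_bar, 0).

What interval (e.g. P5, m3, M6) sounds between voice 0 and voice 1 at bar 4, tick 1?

voice 0=C3 voice 1=A3 -> M6

M6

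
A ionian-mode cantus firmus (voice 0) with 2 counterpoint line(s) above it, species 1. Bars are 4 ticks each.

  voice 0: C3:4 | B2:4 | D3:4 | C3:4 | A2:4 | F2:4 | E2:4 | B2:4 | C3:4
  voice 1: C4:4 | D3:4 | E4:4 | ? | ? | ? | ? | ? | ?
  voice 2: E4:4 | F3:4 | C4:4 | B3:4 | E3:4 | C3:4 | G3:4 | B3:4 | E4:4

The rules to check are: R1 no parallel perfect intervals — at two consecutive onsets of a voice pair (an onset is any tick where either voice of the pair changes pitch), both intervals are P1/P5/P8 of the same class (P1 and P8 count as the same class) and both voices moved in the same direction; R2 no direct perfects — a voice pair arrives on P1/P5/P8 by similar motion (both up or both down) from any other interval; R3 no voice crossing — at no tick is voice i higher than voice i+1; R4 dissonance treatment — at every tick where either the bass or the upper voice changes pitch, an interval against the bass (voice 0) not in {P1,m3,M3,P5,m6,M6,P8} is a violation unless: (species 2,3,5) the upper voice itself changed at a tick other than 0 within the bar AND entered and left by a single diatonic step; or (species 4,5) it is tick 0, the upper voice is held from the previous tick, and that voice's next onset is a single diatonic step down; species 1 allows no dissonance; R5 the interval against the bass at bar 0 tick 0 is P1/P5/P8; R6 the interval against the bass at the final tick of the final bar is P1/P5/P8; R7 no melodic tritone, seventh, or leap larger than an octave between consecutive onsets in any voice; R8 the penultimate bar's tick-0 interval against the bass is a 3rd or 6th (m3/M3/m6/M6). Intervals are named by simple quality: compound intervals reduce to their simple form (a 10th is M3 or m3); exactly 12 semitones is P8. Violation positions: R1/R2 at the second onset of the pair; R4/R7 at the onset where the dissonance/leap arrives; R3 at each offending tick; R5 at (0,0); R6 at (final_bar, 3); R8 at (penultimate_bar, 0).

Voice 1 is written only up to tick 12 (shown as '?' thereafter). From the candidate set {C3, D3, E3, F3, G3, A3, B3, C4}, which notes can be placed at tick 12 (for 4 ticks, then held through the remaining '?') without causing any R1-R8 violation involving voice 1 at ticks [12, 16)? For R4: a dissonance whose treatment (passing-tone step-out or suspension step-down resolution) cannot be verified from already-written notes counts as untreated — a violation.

{A3}

C3: violates R2,R7
D3: violates R4,R7
E3: violates R2
F3: violates R4,R7
G3: violates R2
A3: legal
B3: violates R2,R4
C4: violates R2,R3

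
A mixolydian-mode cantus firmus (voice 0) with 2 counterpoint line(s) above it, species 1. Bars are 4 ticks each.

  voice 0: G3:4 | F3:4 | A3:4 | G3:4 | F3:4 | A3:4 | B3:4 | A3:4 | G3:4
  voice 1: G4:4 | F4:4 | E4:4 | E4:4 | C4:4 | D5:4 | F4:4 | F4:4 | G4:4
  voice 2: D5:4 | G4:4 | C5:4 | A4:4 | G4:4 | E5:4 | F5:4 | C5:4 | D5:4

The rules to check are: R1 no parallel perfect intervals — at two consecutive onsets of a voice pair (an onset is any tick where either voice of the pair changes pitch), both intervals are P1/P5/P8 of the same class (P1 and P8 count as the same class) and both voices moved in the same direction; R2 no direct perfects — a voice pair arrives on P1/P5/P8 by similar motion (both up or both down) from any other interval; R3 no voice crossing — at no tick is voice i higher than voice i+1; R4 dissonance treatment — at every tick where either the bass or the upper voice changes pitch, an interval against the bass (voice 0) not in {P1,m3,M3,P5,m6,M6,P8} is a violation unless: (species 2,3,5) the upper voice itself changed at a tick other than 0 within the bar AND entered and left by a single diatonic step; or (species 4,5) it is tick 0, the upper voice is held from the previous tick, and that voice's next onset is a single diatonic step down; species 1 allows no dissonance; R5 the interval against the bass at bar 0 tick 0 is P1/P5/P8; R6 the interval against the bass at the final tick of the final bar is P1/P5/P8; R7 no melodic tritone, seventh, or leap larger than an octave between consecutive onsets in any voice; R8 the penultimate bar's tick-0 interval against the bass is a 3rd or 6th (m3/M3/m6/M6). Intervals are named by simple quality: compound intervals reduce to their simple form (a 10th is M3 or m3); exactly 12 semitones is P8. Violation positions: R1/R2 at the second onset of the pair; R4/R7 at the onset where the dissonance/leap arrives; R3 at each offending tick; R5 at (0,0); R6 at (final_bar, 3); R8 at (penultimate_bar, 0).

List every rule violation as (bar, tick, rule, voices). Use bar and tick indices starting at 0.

(1, 0, R1, (0, 1))
(1, 0, R4, (0, 2))
(3, 0, R4, (0, 2))
(4, 0, R2, (0, 1))
(4, 0, R2, (1, 2))
(4, 0, R4, (0, 2))
(5, 0, R2, (0, 2))
(5, 0, R4, (0, 1))
(5, 0, R7, (1,))
(6, 0, R4, (0, 1))
(6, 0, R4, (0, 2))
(8, 0, R1, (1, 2))

bar 0: v0=G3 v1=G4 v2=D5 downbeat P5
bar 1: v0=F3 v1=F4 v2=G4 downbeat M2
bar 2: v0=A3 v1=E4 v2=C5 downbeat m3
bar 3: v0=G3 v1=E4 v2=A4 downbeat M2
bar 4: v0=F3 v1=C4 v2=G4 downbeat M2
bar 5: v0=A3 v1=D5 v2=E5 downbeat P5
bar 6: v0=B3 v1=F4 v2=F5 downbeat TT
bar 7: v0=A3 v1=F4 v2=C5 downbeat m3
bar 8: v0=G3 v1=G4 v2=D5 downbeat P5
  -> R1 @ bar 1 tick 0 v(0, 1): G3/G4 P8 -> F3/F4 P8 similar
  -> R4 @ bar 1 tick 0 v(0, 2): F3/G4 M2 untreated
  -> R4 @ bar 3 tick 0 v(0, 2): G3/A4 M2 untreated
  -> R2 @ bar 4 tick 0 v(0, 1): G3/E4 M6 -> F3/C4 P5 similar
  -> R2 @ bar 4 tick 0 v(1, 2): E4/A4 P4 -> C4/G4 P5 similar
  -> R4 @ bar 4 tick 0 v(0, 2): F3/G4 M2 untreated
  -> R2 @ bar 5 tick 0 v(0, 2): F3/G4 M2 -> A3/E5 P5 similar
  -> R4 @ bar 5 tick 0 v(0, 1): A3/D5 P4 untreated
  -> R7 @ bar 5 tick 0 v(1,): C4->D5 leap 14st
  -> R4 @ bar 6 tick 0 v(0, 1): B3/F4 TT untreated
  -> R4 @ bar 6 tick 0 v(0, 2): B3/F5 TT untreated
  -> R1 @ bar 8 tick 0 v(1, 2): F4/C5 P5 -> G4/D5 P5 similar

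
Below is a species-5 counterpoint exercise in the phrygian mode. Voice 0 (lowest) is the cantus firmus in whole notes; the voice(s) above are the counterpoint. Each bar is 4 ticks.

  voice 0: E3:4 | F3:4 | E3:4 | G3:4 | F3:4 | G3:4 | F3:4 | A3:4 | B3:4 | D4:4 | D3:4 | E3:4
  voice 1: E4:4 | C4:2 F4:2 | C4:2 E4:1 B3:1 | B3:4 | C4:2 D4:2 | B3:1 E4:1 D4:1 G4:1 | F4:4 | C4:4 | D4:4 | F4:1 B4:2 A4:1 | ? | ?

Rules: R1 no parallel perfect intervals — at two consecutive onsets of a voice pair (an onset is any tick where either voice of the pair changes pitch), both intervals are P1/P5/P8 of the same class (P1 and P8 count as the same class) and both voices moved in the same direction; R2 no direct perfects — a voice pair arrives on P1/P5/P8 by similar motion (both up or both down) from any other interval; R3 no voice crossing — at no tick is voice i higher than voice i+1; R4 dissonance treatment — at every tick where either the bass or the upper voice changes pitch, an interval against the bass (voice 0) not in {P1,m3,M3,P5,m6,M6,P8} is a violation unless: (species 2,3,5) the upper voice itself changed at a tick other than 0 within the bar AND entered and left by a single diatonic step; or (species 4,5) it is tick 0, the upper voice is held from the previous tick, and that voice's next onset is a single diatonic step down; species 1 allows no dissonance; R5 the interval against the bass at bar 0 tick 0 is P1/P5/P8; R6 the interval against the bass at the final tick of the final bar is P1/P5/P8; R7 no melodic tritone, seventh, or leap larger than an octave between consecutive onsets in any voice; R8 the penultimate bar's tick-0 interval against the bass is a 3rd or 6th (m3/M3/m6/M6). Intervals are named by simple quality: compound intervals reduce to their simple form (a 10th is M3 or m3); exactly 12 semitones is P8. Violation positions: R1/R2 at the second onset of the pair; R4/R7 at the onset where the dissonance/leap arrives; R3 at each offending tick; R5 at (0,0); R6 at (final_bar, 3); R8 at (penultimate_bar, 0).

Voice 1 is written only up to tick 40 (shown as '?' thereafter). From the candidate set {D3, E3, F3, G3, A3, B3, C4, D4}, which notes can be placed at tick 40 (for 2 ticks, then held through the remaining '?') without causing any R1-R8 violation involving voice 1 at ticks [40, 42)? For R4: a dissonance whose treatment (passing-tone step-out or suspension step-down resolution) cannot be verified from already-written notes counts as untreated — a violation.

D3: violates R2,R7,R8
E3: violates R4,R7,R8
F3: violates R7
G3: violates R4,R7,R8
A3: violates R1,R8
B3: violates R7
C4: violates R4,R8
D4: violates R2,R8

{}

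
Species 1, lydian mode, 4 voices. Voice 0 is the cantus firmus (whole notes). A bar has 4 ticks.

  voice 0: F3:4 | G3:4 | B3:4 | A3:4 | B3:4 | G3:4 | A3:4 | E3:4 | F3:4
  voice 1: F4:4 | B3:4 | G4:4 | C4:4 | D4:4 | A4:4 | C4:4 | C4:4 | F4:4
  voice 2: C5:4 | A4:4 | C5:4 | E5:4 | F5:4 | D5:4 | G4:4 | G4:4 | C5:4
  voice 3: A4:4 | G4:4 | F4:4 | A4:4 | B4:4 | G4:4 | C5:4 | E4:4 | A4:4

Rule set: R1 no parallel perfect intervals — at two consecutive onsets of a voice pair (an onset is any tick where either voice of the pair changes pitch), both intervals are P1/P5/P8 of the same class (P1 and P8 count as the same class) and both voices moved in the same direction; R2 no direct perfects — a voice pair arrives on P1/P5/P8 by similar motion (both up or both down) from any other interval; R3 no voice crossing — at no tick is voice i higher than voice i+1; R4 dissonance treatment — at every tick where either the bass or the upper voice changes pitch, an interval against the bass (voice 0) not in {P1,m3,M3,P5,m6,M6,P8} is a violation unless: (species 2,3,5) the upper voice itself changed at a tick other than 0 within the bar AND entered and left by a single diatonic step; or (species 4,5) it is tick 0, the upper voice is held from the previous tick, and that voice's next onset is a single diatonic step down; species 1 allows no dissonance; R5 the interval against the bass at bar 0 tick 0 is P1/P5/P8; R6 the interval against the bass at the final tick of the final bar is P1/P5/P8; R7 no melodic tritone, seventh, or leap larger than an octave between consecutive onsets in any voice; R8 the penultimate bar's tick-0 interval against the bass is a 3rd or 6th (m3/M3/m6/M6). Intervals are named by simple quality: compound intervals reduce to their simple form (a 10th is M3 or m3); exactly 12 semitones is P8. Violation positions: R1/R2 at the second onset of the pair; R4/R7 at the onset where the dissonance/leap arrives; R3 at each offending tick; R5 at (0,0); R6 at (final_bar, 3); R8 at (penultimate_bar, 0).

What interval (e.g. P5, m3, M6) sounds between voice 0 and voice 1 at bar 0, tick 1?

voice 0=F3 voice 1=F4 -> P8

P8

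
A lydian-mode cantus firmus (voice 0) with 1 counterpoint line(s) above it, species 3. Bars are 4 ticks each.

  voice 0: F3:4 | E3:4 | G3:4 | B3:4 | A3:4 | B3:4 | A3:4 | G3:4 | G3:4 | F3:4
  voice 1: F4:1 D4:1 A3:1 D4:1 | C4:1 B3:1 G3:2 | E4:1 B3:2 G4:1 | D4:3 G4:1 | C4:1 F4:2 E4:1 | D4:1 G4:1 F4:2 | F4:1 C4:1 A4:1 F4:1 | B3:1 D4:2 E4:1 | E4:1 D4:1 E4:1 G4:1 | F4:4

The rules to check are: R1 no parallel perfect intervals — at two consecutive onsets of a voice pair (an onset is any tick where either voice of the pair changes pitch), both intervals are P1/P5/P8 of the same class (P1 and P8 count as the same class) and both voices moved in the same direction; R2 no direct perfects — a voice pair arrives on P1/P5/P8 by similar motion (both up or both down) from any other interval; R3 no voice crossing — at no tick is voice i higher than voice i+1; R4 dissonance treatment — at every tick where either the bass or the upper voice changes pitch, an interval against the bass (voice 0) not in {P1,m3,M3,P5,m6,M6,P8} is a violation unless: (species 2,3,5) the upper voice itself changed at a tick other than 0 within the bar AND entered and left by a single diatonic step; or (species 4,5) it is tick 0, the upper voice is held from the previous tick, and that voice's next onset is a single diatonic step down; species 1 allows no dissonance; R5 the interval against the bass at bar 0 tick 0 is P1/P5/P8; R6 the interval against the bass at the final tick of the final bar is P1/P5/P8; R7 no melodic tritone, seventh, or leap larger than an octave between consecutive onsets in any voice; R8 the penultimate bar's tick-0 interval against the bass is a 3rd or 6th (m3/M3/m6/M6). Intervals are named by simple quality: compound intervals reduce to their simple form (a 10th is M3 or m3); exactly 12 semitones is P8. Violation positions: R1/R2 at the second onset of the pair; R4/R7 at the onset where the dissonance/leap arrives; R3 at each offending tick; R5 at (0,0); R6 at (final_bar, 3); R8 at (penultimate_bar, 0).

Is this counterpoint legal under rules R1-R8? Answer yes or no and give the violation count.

No (3 violations)

bar 0: v0=F3 v1=F4 (P8)
bar 1: v0=E3 v1=C4 (m6)
bar 2: v0=G3 v1=E4 (M6)
bar 3: v0=B3 v1=D4 (m3)
bar 4: v0=A3 v1=C4 (m3)
bar 5: v0=B3 v1=D4 (m3)
bar 6: v0=A3 v1=F4 (m6)
bar 7: v0=G3 v1=B3 (M3)
bar 8: v0=G3 v1=E4 (M6)
bar 9: v0=F3 v1=F4 (P8)
  R4 @ bar5.2: B3/F4 TT untreated
  R7 @ bar7.0: F4->B3 leap 6st
  R1 @ bar9.0: G3/G4 P8 -> F3/F4 P8 similar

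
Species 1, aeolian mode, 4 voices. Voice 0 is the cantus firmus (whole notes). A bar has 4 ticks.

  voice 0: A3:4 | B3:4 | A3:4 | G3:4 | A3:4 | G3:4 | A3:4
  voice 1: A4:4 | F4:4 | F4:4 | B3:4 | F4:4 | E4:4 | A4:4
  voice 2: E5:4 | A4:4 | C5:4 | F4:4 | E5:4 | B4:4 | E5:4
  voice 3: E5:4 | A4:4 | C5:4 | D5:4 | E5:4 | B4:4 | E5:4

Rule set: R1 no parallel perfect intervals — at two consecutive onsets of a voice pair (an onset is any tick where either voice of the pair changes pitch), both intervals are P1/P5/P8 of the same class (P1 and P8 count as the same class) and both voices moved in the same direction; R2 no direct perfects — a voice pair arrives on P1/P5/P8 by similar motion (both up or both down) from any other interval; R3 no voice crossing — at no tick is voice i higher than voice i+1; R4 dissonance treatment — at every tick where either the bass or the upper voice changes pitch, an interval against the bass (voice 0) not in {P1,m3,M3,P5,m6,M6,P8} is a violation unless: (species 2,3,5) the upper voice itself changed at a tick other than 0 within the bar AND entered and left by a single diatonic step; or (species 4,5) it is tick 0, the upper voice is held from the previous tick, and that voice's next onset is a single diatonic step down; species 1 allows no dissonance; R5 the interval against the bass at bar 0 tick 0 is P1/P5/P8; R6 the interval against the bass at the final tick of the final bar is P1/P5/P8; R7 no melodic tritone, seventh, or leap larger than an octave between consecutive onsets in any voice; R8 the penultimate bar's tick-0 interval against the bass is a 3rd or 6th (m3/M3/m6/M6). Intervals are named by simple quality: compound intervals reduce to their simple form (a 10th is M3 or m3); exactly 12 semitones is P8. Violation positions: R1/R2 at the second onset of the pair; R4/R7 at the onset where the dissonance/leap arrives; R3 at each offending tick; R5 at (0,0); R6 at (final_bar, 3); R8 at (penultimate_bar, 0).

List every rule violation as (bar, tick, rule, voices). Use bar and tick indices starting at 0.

(1, 0, R1, (2, 3))
(1, 0, R4, (0, 1))
(1, 0, R4, (0, 2))
(1, 0, R4, (0, 3))
(2, 0, R1, (2, 3))
(3, 0, R4, (0, 2))
(3, 0, R7, (1,))
(4, 0, R1, (0, 3))
(4, 0, R2, (0, 2))
(4, 0, R2, (2, 3))
(4, 0, R7, (1,))
(4, 0, R7, (2,))
(5, 0, R1, (2, 3))
(5, 0, R2, (1, 2))
(5, 0, R2, (1, 3))
(6, 0, R1, (1, 2))
(6, 0, R1, (1, 3))
(6, 0, R1, (2, 3))
(6, 0, R2, (0, 1))
(6, 0, R2, (0, 2))
(6, 0, R2, (0, 3))

bar 0: v0=A3 v1=A4 v2=E5 v3=E5 downbeat P5
bar 1: v0=B3 v1=F4 v2=A4 v3=A4 downbeat m7
bar 2: v0=A3 v1=F4 v2=C5 v3=C5 downbeat m3
bar 3: v0=G3 v1=B3 v2=F4 v3=D5 downbeat P5
bar 4: v0=A3 v1=F4 v2=E5 v3=E5 downbeat P5
bar 5: v0=G3 v1=E4 v2=B4 v3=B4 downbeat M3
bar 6: v0=A3 v1=A4 v2=E5 v3=E5 downbeat P5
  -> R1 @ bar 1 tick 0 v(2, 3): E5/E5 P1 -> A4/A4 P1 similar
  -> R4 @ bar 1 tick 0 v(0, 1): B3/F4 TT untreated
  -> R4 @ bar 1 tick 0 v(0, 2): B3/A4 m7 untreated
  -> R4 @ bar 1 tick 0 v(0, 3): B3/A4 m7 untreated
  -> R1 @ bar 2 tick 0 v(2, 3): A4/A4 P1 -> C5/C5 P1 similar
  -> R4 @ bar 3 tick 0 v(0, 2): G3/F4 m7 untreated
  -> R7 @ bar 3 tick 0 v(1,): F4->B3 leap 6st
  -> R1 @ bar 4 tick 0 v(0, 3): G3/D5 P5 -> A3/E5 P5 similar
  -> R2 @ bar 4 tick 0 v(0, 2): G3/F4 m7 -> A3/E5 P5 similar
  -> R2 @ bar 4 tick 0 v(2, 3): F4/D5 M6 -> E5/E5 P1 similar
  -> R7 @ bar 4 tick 0 v(1,): B3->F4 leap 6st
  -> R7 @ bar 4 tick 0 v(2,): F4->E5 leap 11st
  -> R1 @ bar 5 tick 0 v(2, 3): E5/E5 P1 -> B4/B4 P1 similar
  -> R2 @ bar 5 tick 0 v(1, 2): F4/E5 M7 -> E4/B4 P5 similar
  -> R2 @ bar 5 tick 0 v(1, 3): F4/E5 M7 -> E4/B4 P5 similar
  -> R1 @ bar 6 tick 0 v(1, 2): E4/B4 P5 -> A4/E5 P5 similar
  -> R1 @ bar 6 tick 0 v(1, 3): E4/B4 P5 -> A4/E5 P5 similar
  -> R1 @ bar 6 tick 0 v(2, 3): B4/B4 P1 -> E5/E5 P1 similar
  -> R2 @ bar 6 tick 0 v(0, 1): G3/E4 M6 -> A3/A4 P8 similar
  -> R2 @ bar 6 tick 0 v(0, 2): G3/B4 M3 -> A3/E5 P5 similar
  -> R2 @ bar 6 tick 0 v(0, 3): G3/B4 M3 -> A3/E5 P5 similar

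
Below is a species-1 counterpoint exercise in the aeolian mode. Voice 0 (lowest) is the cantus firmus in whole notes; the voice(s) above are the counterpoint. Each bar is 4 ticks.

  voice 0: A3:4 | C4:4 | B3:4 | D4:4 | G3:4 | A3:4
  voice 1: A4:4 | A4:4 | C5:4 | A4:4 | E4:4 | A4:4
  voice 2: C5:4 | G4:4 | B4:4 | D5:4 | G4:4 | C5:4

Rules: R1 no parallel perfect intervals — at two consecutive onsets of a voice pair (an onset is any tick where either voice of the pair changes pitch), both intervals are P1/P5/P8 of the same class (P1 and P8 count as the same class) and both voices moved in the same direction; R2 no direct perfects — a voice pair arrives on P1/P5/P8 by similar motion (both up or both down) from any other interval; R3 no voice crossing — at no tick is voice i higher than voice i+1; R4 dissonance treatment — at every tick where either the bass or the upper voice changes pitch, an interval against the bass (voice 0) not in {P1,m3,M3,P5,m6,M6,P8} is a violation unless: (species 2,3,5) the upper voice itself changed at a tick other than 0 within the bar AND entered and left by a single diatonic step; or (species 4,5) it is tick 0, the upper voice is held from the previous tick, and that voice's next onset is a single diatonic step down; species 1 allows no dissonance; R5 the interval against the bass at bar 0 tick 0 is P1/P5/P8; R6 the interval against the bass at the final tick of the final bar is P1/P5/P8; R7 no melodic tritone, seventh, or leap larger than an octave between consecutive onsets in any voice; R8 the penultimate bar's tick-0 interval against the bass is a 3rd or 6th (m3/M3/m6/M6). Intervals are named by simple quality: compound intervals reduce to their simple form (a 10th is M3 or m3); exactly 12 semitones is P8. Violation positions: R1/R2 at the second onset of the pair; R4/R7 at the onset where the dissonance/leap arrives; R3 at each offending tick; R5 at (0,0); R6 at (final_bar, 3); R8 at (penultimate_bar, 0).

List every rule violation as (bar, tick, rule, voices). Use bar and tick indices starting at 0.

(0, 0, R5, (0, 2))
(1, 0, R3, (1, 2))
(1, 1, R3, (1, 2))
(1, 2, R3, (1, 2))
(1, 3, R3, (1, 2))
(2, 0, R3, (1, 2))
(2, 0, R4, (0, 1))
(2, 1, R3, (1, 2))
(2, 2, R3, (1, 2))
(2, 3, R3, (1, 2))
(3, 0, R1, (0, 2))
(4, 0, R1, (0, 2))
(4, 0, R8, (0, 2))
(5, 0, R2, (0, 1))
(5, 3, R6, (0, 2))

bar 0: v0=A3 v1=A4 v2=C5 downbeat m3
bar 1: v0=C4 v1=A4 v2=G4 downbeat P5
bar 2: v0=B3 v1=C5 v2=B4 downbeat P8
bar 3: v0=D4 v1=A4 v2=D5 downbeat P8
bar 4: v0=G3 v1=E4 v2=G4 downbeat P8
bar 5: v0=A3 v1=A4 v2=C5 downbeat m3
  -> R5 @ bar 0 tick 0 v(0, 2): opens on m3
  -> R3 @ bar 1 tick 0 v(1, 2): A4 above G4
  -> R3 @ bar 1 tick 1 v(1, 2): A4 above G4
  -> R3 @ bar 1 tick 2 v(1, 2): A4 above G4
  -> R3 @ bar 1 tick 3 v(1, 2): A4 above G4
  -> R3 @ bar 2 tick 0 v(1, 2): C5 above B4
  -> R4 @ bar 2 tick 0 v(0, 1): B3/C5 m2 untreated
  -> R3 @ bar 2 tick 1 v(1, 2): C5 above B4
  -> R3 @ bar 2 tick 2 v(1, 2): C5 above B4
  -> R3 @ bar 2 tick 3 v(1, 2): C5 above B4
  -> R1 @ bar 3 tick 0 v(0, 2): B3/B4 P8 -> D4/D5 P8 similar
  -> R1 @ bar 4 tick 0 v(0, 2): D4/D5 P8 -> G3/G4 P8 similar
  -> R8 @ bar 4 tick 0 v(0, 2): penult P8 not 3rd/6th
  -> R2 @ bar 5 tick 0 v(0, 1): G3/E4 M6 -> A3/A4 P8 similar
  -> R6 @ bar 5 tick 3 v(0, 2): closes on m3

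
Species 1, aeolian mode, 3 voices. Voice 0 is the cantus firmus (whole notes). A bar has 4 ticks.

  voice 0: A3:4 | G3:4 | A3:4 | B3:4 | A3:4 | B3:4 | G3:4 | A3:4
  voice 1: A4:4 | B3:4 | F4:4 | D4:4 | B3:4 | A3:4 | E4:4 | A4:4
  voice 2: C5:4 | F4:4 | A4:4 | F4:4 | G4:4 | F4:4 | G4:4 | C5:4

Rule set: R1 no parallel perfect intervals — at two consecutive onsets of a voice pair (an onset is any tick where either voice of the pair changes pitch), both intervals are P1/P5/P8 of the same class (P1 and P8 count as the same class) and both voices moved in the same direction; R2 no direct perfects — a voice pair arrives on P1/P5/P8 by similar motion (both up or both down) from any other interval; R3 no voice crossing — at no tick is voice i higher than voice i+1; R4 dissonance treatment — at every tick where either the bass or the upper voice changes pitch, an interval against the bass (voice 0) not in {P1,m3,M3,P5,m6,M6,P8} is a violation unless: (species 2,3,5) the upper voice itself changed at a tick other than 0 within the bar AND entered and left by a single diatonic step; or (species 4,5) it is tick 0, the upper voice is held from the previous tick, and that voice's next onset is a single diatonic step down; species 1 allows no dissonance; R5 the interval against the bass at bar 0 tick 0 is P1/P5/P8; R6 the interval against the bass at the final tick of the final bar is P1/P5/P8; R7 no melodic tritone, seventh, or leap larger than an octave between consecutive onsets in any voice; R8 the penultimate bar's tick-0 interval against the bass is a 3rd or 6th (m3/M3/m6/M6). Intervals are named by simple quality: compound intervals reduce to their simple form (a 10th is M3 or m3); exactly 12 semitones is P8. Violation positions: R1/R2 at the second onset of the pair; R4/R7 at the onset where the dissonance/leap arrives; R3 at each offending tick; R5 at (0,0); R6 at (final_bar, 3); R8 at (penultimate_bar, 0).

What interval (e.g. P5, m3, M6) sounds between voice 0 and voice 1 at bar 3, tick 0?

voice 0=B3 voice 1=D4 -> m3

m3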